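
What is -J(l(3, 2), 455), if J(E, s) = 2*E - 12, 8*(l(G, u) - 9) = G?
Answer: -27/4 ≈ -6.7500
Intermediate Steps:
l(G, u) = 9 + G/8
J(E, s) = -12 + 2*E
-J(l(3, 2), 455) = -(-12 + 2*(9 + (⅛)*3)) = -(-12 + 2*(9 + 3/8)) = -(-12 + 2*(75/8)) = -(-12 + 75/4) = -1*27/4 = -27/4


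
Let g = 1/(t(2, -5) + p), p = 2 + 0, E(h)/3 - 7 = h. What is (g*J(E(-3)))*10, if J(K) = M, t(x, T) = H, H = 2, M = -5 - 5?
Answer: -25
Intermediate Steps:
M = -10
E(h) = 21 + 3*h
t(x, T) = 2
J(K) = -10
p = 2
g = ¼ (g = 1/(2 + 2) = 1/4 = ¼ ≈ 0.25000)
(g*J(E(-3)))*10 = ((¼)*(-10))*10 = -5/2*10 = -25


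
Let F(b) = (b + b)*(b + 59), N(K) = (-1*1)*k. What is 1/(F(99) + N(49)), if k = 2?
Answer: 1/31282 ≈ 3.1967e-5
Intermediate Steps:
N(K) = -2 (N(K) = -1*1*2 = -1*2 = -2)
F(b) = 2*b*(59 + b) (F(b) = (2*b)*(59 + b) = 2*b*(59 + b))
1/(F(99) + N(49)) = 1/(2*99*(59 + 99) - 2) = 1/(2*99*158 - 2) = 1/(31284 - 2) = 1/31282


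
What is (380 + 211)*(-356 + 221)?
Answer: -79785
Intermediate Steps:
(380 + 211)*(-356 + 221) = 591*(-135) = -79785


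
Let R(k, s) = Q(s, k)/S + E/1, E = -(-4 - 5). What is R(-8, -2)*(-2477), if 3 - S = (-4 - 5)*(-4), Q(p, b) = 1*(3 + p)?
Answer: -733192/33 ≈ -22218.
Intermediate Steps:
Q(p, b) = 3 + p
E = 9 (E = -1*(-9) = 9)
S = -33 (S = 3 - (-4 - 5)*(-4) = 3 - (-9)*(-4) = 3 - 1*36 = 3 - 36 = -33)
R(k, s) = 98/11 - s/33 (R(k, s) = (3 + s)/(-33) + 9/1 = (3 + s)*(-1/33) + 9*1 = (-1/11 - s/33) + 9 = 98/11 - s/33)
R(-8, -2)*(-2477) = (98/11 - 1/33*(-2))*(-2477) = (98/11 + 2/33)*(-2477) = (296/33)*(-2477) = -733192/33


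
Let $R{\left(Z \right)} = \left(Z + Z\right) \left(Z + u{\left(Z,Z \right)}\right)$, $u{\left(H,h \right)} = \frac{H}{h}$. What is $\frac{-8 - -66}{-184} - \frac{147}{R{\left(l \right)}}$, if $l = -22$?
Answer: $- \frac{120}{253} \approx -0.47431$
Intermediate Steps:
$R{\left(Z \right)} = 2 Z \left(1 + Z\right)$ ($R{\left(Z \right)} = \left(Z + Z\right) \left(Z + \frac{Z}{Z}\right) = 2 Z \left(Z + 1\right) = 2 Z \left(1 + Z\right)$)
$\frac{-8 - -66}{-184} - \frac{147}{R{\left(l \right)}} = \frac{-8 - -66}{-184} - \frac{147}{2 \left(-22\right) \left(1 - 22\right)} = \left(-8 + 66\right) \left(- \frac{1}{184}\right) - \frac{147}{2 \left(-22\right) \left(-21\right)} = 58 \left(- \frac{1}{184}\right) - \frac{147}{924} = - \frac{29}{92} - \frac{7}{44} = - \frac{120}{253}$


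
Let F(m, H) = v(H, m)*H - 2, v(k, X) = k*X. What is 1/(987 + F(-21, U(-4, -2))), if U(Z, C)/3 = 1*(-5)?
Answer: -1/3740 ≈ -0.00026738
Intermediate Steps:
v(k, X) = X*k
U(Z, C) = -15 (U(Z, C) = 3*(1*(-5)) = 3*(-5) = -15)
F(m, H) = -2 + m*H² (F(m, H) = (m*H)*H - 2 = (H*m)*H - 2 = m*H² - 2 = -2 + m*H²)
1/(987 + F(-21, U(-4, -2))) = 1/(987 + (-2 - 21*(-15)²)) = 1/(987 + (-2 - 21*225)) = 1/(987 + (-2 - 4725)) = 1/(987 - 4727) = 1/(-3740) = -1/3740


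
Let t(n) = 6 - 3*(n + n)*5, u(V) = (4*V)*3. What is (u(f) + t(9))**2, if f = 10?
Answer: 20736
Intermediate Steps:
u(V) = 12*V
t(n) = 6 - 30*n (t(n) = 6 - 6*n*5 = 6 - 30*n)
(u(f) + t(9))**2 = (12*10 + (6 - 30*9))**2 = (120 + (6 - 270))**2 = (120 - 264)**2 = (-144)**2 = 20736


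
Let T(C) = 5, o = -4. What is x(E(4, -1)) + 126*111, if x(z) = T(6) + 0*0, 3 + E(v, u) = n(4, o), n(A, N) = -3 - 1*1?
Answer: 13991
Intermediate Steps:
n(A, N) = -4 (n(A, N) = -3 - 1 = -4)
E(v, u) = -7 (E(v, u) = -3 - 4 = -7)
x(z) = 5 (x(z) = 5 + 0*0 = 5 + 0 = 5)
x(E(4, -1)) + 126*111 = 5 + 126*111 = 5 + 13986 = 13991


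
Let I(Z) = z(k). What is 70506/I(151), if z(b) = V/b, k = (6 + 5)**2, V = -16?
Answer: -4265613/8 ≈ -5.3320e+5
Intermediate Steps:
k = 121 (k = 11**2 = 121)
z(b) = -16/b
I(Z) = -16/121
70506/I(151) = 70506/(-16/121) = 70506*(-121/16) = -4265613/8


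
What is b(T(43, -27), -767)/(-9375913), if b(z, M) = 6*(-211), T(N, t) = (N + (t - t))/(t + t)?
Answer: 1266/9375913 ≈ 0.00013503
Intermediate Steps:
T(N, t) = N/(2*t) (T(N, t) = (N + 0)/((2*t)) = N*(1/(2*t)) = N/(2*t))
b(z, M) = -1266
b(T(43, -27), -767)/(-9375913) = -1266/(-9375913) = -1266*(-1/9375913) = 1266/9375913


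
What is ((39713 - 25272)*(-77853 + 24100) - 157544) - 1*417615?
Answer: -776822232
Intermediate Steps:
((39713 - 25272)*(-77853 + 24100) - 157544) - 1*417615 = (14441*(-53753) - 157544) - 417615 = (-776247073 - 157544) - 417615 = -776404617 - 417615 = -776822232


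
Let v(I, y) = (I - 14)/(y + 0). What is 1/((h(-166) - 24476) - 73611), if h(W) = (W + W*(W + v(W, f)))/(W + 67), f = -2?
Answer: -33/3241021 ≈ -1.0182e-5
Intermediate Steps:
v(I, y) = (-14 + I)/y
h(W) = (W + W*(7 + W/2))/(67 + W) (h(W) = (W + W*(W + (-14 + W)/(-2)))/(W + 67) = (W + W*(W - (-14 + W)/2))/(67 + W) = (W + W*(W + (7 - W/2)))/(67 + W) = (W + W*(7 + W/2))/(67 + W))
1/((h(-166) - 24476) - 73611) = 1/(((½)*(-166)*(16 - 166)/(67 - 166) - 24476) - 73611) = 1/(((½)*(-166)*(-150)/(-99) - 24476) - 73611) = 1/(((½)*(-166)*(-1/99)*(-150) - 24476) - 73611) = 1/((-4150/33 - 24476) - 73611) = 1/(-811858/33 - 73611) = 1/(-3241021/33) = -33/3241021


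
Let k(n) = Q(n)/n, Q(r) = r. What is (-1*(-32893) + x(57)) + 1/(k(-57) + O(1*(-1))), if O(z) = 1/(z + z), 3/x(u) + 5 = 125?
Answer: 1315801/40 ≈ 32895.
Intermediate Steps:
x(u) = 1/40 (x(u) = 3/(-5 + 125) = 3/120 = 3*(1/120) = 1/40)
O(z) = 1/(2*z)
k(n) = 1 (k(n) = n/n = 1)
(-1*(-32893) + x(57)) + 1/(k(-57) + O(1*(-1))) = (-1*(-32893) + 1/40) + 1/(1 + 1/(2*((1*(-1))))) = (32893 + 1/40) + 1/(1 + (½)/(-1)) = 1315721/40 + 1/(1 + (½)*(-1)) = 1315721/40 + 1/(1 - ½) = 1315721/40 + 1/(½) = 1315721/40 + 2 = 1315801/40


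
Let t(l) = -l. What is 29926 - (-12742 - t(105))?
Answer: 42563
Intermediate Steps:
29926 - (-12742 - t(105)) = 29926 - (-12742 - (-1)*105) = 29926 - (-12742 - 1*(-105)) = 29926 - (-12742 + 105) = 29926 - 1*(-12637) = 29926 + 12637 = 42563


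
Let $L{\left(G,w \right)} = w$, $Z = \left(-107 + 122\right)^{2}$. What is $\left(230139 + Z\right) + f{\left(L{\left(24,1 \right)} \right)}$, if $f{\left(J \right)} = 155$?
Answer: $230519$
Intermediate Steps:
$Z = 225$ ($Z = 15^{2} = 225$)
$\left(230139 + Z\right) + f{\left(L{\left(24,1 \right)} \right)} = \left(230139 + 225\right) + 155 = 230364 + 155 = 230519$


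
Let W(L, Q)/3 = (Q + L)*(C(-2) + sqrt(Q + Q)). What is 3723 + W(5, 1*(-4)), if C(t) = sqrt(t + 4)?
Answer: 3723 + sqrt(2)*(3 + 6*I) ≈ 3727.2 + 8.4853*I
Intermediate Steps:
C(t) = sqrt(4 + t)
W(L, Q) = 3*(L + Q)*(sqrt(2) + sqrt(2)*sqrt(Q)) (W(L, Q) = 3*((Q + L)*(sqrt(4 - 2) + sqrt(Q + Q))) = 3*((L + Q)*(sqrt(2) + sqrt(2*Q))) = 3*((L + Q)*(sqrt(2) + sqrt(2)*sqrt(Q))) = 3*(L + Q)*(sqrt(2) + sqrt(2)*sqrt(Q)))
3723 + W(5, 1*(-4)) = 3723 + 3*sqrt(2)*(5 + 1*(-4) + (1*(-4))**(3/2) + 5*sqrt(1*(-4))) = 3723 + 3*sqrt(2)*(5 - 4 + (-4)**(3/2) + 5*sqrt(-4)) = 3723 + 3*sqrt(2)*(5 - 4 - 8*I + 5*(2*I)) = 3723 + 3*sqrt(2)*(5 - 4 - 8*I + 10*I) = 3723 + 3*sqrt(2)*(1 + 2*I)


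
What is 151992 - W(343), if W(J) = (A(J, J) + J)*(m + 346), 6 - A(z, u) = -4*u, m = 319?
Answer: -992473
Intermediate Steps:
A(z, u) = 6 + 4*u (A(z, u) = 6 - (-4)*u = 6 + 4*u)
W(J) = 3990 + 3325*J (W(J) = ((6 + 4*J) + J)*(319 + 346) = (6 + 5*J)*665 = 3990 + 3325*J)
151992 - W(343) = 151992 - (3990 + 3325*343) = 151992 - (3990 + 1140475) = 151992 - 1*1144465 = 151992 - 1144465 = -992473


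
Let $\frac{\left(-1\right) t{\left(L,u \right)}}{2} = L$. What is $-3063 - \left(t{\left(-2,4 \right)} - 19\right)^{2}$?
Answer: $-3288$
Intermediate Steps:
$t{\left(L,u \right)} = - 2 L$
$-3063 - \left(t{\left(-2,4 \right)} - 19\right)^{2} = -3063 - \left(\left(-2\right) \left(-2\right) - 19\right)^{2} = -3063 - \left(4 - 19\right)^{2} = -3063 - \left(-15\right)^{2} = -3063 - 225 = -3288$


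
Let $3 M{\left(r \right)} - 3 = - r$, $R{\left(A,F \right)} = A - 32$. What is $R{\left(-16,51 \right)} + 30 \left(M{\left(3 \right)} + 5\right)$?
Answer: $102$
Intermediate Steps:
$R{\left(A,F \right)} = -32 + A$ ($R{\left(A,F \right)} = A - 32 = -32 + A$)
$M{\left(r \right)} = 1 - \frac{r}{3}$ ($M{\left(r \right)} = 1 + \frac{\left(-1\right) r}{3} = 1 - \frac{r}{3}$)
$R{\left(-16,51 \right)} + 30 \left(M{\left(3 \right)} + 5\right) = \left(-32 - 16\right) + 30 \left(\left(1 - 1\right) + 5\right) = -48 + 30 \left(\left(1 - 1\right) + 5\right) = -48 + 30 \left(0 + 5\right) = -48 + 30 \cdot 5 = -48 + 150 = 102$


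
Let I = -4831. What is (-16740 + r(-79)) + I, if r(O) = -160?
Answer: -21731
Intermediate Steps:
(-16740 + r(-79)) + I = (-16740 - 160) - 4831 = -16900 - 4831 = -21731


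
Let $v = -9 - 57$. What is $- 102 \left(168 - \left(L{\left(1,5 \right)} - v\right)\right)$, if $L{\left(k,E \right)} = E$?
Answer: $-9894$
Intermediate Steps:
$v = -66$ ($v = -9 - 57 = -66$)
$- 102 \left(168 - \left(L{\left(1,5 \right)} - v\right)\right) = - 102 \left(168 - \left(5 - -66\right)\right) = - 102 \left(168 - \left(5 + 66\right)\right) = - 102 \left(168 - 71\right) = \left(-102\right) 97 = -9894$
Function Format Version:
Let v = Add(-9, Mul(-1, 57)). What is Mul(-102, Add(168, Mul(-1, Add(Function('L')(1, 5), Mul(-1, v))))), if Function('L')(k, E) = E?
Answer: -9894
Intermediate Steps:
v = -66 (v = Add(-9, -57) = -66)
Mul(-102, Add(168, Mul(-1, Add(Function('L')(1, 5), Mul(-1, v))))) = Mul(-102, Add(168, Mul(-1, Add(5, Mul(-1, -66))))) = Mul(-102, Add(168, Mul(-1, Add(5, 66)))) = Mul(-102, Add(168, Mul(-1, 71))) = Mul(-102, Add(168, -71)) = Mul(-102, 97) = -9894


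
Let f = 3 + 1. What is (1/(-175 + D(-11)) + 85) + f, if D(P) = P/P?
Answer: 15485/174 ≈ 88.994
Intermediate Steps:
D(P) = 1
f = 4
(1/(-175 + D(-11)) + 85) + f = (1/(-175 + 1) + 85) + 4 = (1/(-174) + 85) + 4 = (-1/174 + 85) + 4 = 14789/174 + 4 = 15485/174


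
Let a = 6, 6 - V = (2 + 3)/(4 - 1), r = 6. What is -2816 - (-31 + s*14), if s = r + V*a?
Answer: -3233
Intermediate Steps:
V = 13/3 (V = 6 - (2 + 3)/(4 - 1) = 6 - 5/3 = 13/3 ≈ 4.3333)
s = 32 (s = 6 + (13/3)*6 = 6 + 26 = 32)
-2816 - (-31 + s*14) = -2816 - (-31 + 32*14) = -2816 - (-31 + 448) = -2816 - 1*417 = -2816 - 417 = -3233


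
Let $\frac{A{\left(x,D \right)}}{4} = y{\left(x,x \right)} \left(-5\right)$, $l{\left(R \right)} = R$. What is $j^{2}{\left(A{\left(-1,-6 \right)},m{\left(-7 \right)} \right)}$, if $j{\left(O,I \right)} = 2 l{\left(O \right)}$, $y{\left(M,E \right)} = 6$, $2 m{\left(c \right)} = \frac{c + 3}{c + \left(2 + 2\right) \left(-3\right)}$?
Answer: $57600$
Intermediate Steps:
$m{\left(c \right)} = \frac{3 + c}{2 \left(-12 + c\right)}$ ($m{\left(c \right)} = \frac{\left(c + 3\right) \frac{1}{c + \left(2 + 2\right) \left(-3\right)}}{2} = \frac{\left(3 + c\right) \frac{1}{c + 4 \left(-3\right)}}{2} = \frac{\left(3 + c\right) \frac{1}{c - 12}}{2} = \frac{\left(3 + c\right) \frac{1}{-12 + c}}{2} = \frac{\frac{1}{-12 + c} \left(3 + c\right)}{2} = \frac{3 + c}{2 \left(-12 + c\right)}$)
$A{\left(x,D \right)} = -120$ ($A{\left(x,D \right)} = 4 \cdot 6 \left(-5\right) = 4 \left(-30\right) = -120$)
$j{\left(O,I \right)} = 2 O$
$j^{2}{\left(A{\left(-1,-6 \right)},m{\left(-7 \right)} \right)} = \left(2 \left(-120\right)\right)^{2} = \left(-240\right)^{2} = 57600$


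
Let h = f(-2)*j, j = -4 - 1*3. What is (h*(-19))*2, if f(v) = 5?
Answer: 1330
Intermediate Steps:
j = -7 (j = -4 - 3 = -7)
h = -35 (h = 5*(-7) = -35)
(h*(-19))*2 = -35*(-19)*2 = 665*2 = 1330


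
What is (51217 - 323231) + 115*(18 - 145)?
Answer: -286619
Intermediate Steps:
(51217 - 323231) + 115*(18 - 145) = -272014 + 115*(-127) = -272014 - 14605 = -286619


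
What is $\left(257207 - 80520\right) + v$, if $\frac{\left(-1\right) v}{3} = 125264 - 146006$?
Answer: $238913$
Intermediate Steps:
$v = 62226$ ($v = - 3 \left(125264 - 146006\right) = \left(-3\right) \left(-20742\right) = 62226$)
$\left(257207 - 80520\right) + v = \left(257207 - 80520\right) + 62226 = 176687 + 62226 = 238913$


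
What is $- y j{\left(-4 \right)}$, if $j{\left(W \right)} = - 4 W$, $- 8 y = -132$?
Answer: $-264$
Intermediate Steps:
$y = \frac{33}{2}$ ($y = \left(- \frac{1}{8}\right) \left(-132\right) = \frac{33}{2} \approx 16.5$)
$- y j{\left(-4 \right)} = - \frac{33 \left(\left(-4\right) \left(-4\right)\right)}{2} = - \frac{33 \cdot 16}{2} = \left(-1\right) 264 = -264$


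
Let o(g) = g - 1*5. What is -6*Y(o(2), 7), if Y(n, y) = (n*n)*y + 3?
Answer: -396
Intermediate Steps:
o(g) = -5 + g (o(g) = g - 5 = -5 + g)
Y(n, y) = 3 + y*n² (Y(n, y) = n²*y + 3 = y*n² + 3 = 3 + y*n²)
-6*Y(o(2), 7) = -6*(3 + 7*(-5 + 2)²) = -6*(3 + 7*(-3)²) = -6*(3 + 7*9) = -6*(3 + 63) = -6*66 = -396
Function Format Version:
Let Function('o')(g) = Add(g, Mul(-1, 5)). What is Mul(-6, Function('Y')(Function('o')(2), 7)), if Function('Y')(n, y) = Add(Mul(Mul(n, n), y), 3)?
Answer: -396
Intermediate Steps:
Function('o')(g) = Add(-5, g) (Function('o')(g) = Add(g, -5) = Add(-5, g))
Function('Y')(n, y) = Add(3, Mul(y, Pow(n, 2))) (Function('Y')(n, y) = Add(Mul(Pow(n, 2), y), 3) = Add(Mul(y, Pow(n, 2)), 3) = Add(3, Mul(y, Pow(n, 2))))
Mul(-6, Function('Y')(Function('o')(2), 7)) = Mul(-6, Add(3, Mul(7, Pow(Add(-5, 2), 2)))) = Mul(-6, Add(3, Mul(7, Pow(-3, 2)))) = Mul(-6, Add(3, Mul(7, 9))) = Mul(-6, Add(3, 63)) = Mul(-6, 66) = -396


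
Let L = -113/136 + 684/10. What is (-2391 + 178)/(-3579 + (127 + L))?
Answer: 1504840/2301413 ≈ 0.65388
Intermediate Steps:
L = 45947/680 (L = -113*1/136 + 684*(⅒) = -113/136 + 342/5 = 45947/680 ≈ 67.569)
(-2391 + 178)/(-3579 + (127 + L)) = (-2391 + 178)/(-3579 + (127 + 45947/680)) = -2213/(-3579 + 132307/680) = -2213/(-2301413/680) = -2213*(-680/2301413) = 1504840/2301413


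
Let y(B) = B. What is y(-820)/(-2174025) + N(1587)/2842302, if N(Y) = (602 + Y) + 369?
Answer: 2138711/1674589595 ≈ 0.0012772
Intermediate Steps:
N(Y) = 971 + Y
y(-820)/(-2174025) + N(1587)/2842302 = -820/(-2174025) + (971 + 1587)/2842302 = -820*(-1/2174025) + 2558*(1/2842302) = 4/10605 + 1279/1421151 = 2138711/1674589595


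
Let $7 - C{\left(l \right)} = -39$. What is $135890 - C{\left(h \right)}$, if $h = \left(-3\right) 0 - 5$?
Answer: $135844$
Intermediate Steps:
$h = -5$ ($h = 0 - 5 = -5$)
$C{\left(l \right)} = 46$ ($C{\left(l \right)} = 7 - -39 = 7 + 39 = 46$)
$135890 - C{\left(h \right)} = 135890 - 46 = 135844$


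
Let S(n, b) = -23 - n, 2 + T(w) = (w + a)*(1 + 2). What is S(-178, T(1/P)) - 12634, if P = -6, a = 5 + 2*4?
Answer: -12479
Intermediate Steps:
a = 13 (a = 5 + 8 = 13)
T(w) = 37 + 3*w (T(w) = -2 + (w + 13)*(1 + 2) = -2 + (13 + w)*3 = -2 + (39 + 3*w) = 37 + 3*w)
S(-178, T(1/P)) - 12634 = (-23 - 1*(-178)) - 12634 = (-23 + 178) - 12634 = 155 - 12634 = -12479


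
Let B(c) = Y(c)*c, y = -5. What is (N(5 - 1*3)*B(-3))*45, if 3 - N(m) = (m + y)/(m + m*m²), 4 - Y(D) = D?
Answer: -6237/2 ≈ -3118.5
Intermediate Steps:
Y(D) = 4 - D
B(c) = c*(4 - c) (B(c) = (4 - c)*c = c*(4 - c))
N(m) = 3 - (-5 + m)/(m + m³) (N(m) = 3 - (m - 5)/(m + m*m²) = 3 - (-5 + m)/(m + m³))
(N(5 - 1*3)*B(-3))*45 = (((5 + 2*(5 - 1*3) + 3*(5 - 1*3)³)/((5 - 1*3) + (5 - 1*3)³))*(-3*(4 - 1*(-3))))*45 = (((5 + 2*(5 - 3) + 3*(5 - 3)³)/((5 - 3) + (5 - 3)³))*(-3*(4 + 3)))*45 = (((5 + 2*2 + 3*2³)/(2 + 2³))*(-3*7))*45 = (((5 + 4 + 3*8)/(2 + 8))*(-21))*45 = (((5 + 4 + 24)/10)*(-21))*45 = (((⅒)*33)*(-21))*45 = ((33/10)*(-21))*45 = -693/10*45 = -6237/2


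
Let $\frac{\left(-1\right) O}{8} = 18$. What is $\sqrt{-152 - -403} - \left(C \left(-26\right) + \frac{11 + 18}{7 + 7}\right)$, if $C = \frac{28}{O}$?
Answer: $- \frac{449}{63} + \sqrt{251} \approx 8.716$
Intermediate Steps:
$O = -144$ ($O = \left(-8\right) 18 = -144$)
$C = - \frac{7}{36}$ ($C = \frac{28}{-144} = 28 \left(- \frac{1}{144}\right) = - \frac{7}{36} \approx -0.19444$)
$\sqrt{-152 - -403} - \left(C \left(-26\right) + \frac{11 + 18}{7 + 7}\right) = \sqrt{-152 - -403} - \left(\left(- \frac{7}{36}\right) \left(-26\right) + \frac{11 + 18}{7 + 7}\right) = \sqrt{-152 + 403} - \left(\frac{91}{18} + \frac{29}{14}\right) = \sqrt{251} - \left(\frac{91}{18} + 29 \cdot \frac{1}{14}\right) = \sqrt{251} - \left(\frac{91}{18} + \frac{29}{14}\right) = \sqrt{251} - \frac{449}{63} = - \frac{449}{63} + \sqrt{251}$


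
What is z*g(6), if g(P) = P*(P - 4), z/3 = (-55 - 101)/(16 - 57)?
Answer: 5616/41 ≈ 136.98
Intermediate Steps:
z = 468/41 (z = 3*((-55 - 101)/(16 - 57)) = 3*(-156/(-41)) = 3*(-156*(-1/41)) = 3*(156/41) = 468/41 ≈ 11.415)
g(P) = P*(-4 + P)
z*g(6) = 468*(6*(-4 + 6))/41 = 468*(6*2)/41 = (468/41)*12 = 5616/41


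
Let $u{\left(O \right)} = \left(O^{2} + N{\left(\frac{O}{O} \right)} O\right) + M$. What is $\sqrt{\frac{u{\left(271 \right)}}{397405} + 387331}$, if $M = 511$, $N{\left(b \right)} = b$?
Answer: $\frac{\sqrt{61171498637228590}}{397405} \approx 622.36$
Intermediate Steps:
$u{\left(O \right)} = 511 + O + O^{2}$ ($u{\left(O \right)} = \left(O^{2} + \frac{O}{O} O\right) + 511 = \left(O^{2} + 1 O\right) + 511 = \left(O^{2} + O\right) + 511 = \left(O + O^{2}\right) + 511 = 511 + O + O^{2}$)
$\sqrt{\frac{u{\left(271 \right)}}{397405} + 387331} = \sqrt{\frac{511 + 271 + 271^{2}}{397405} + 387331} = \sqrt{\left(511 + 271 + 73441\right) \frac{1}{397405} + 387331} = \sqrt{74223 \cdot \frac{1}{397405} + 387331} = \sqrt{\frac{74223}{397405} + 387331} = \sqrt{\frac{153927350278}{397405}} = \frac{\sqrt{61171498637228590}}{397405}$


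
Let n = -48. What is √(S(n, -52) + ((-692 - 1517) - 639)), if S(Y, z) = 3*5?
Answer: I*√2833 ≈ 53.226*I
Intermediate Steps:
S(Y, z) = 15
√(S(n, -52) + ((-692 - 1517) - 639)) = √(15 + ((-692 - 1517) - 639)) = √(15 + (-2209 - 639)) = √(15 - 2848) = √(-2833) = I*√2833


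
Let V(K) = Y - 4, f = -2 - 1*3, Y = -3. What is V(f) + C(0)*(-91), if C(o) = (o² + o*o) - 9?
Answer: 812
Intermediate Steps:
f = -5 (f = -2 - 3 = -5)
C(o) = -9 + 2*o² (C(o) = (o² + o²) - 9 = 2*o² - 9 = -9 + 2*o²)
V(K) = -7 (V(K) = -3 - 4 = -7)
V(f) + C(0)*(-91) = -7 + (-9 + 2*0²)*(-91) = -7 + (-9 + 2*0)*(-91) = -7 + (-9 + 0)*(-91) = -7 - 9*(-91) = -7 + 819 = 812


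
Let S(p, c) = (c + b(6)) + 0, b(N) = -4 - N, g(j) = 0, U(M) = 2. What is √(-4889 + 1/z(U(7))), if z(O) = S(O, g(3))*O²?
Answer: 3*I*√217290/20 ≈ 69.922*I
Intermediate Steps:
S(p, c) = -10 + c (S(p, c) = (c + (-4 - 1*6)) + 0 = (c + (-4 - 6)) + 0 = (c - 10) + 0 = (-10 + c) + 0 = -10 + c)
z(O) = -10*O² (z(O) = (-10 + 0)*O² = -10*O²)
√(-4889 + 1/z(U(7))) = √(-4889 + 1/(-10*2²)) = √(-4889 + 1/(-10*4)) = √(-4889 + 1/(-40)) = √(-4889 - 1/40) = √(-195561/40) = 3*I*√217290/20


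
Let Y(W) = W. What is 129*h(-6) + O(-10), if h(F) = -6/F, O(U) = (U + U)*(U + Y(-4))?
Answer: 409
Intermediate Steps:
O(U) = 2*U*(-4 + U) (O(U) = (U + U)*(U - 4) = (2*U)*(-4 + U) = 2*U*(-4 + U))
129*h(-6) + O(-10) = 129*(-6/(-6)) + 2*(-10)*(-4 - 10) = 129*(-6*(-⅙)) + 2*(-10)*(-14) = 129*1 + 280 = 129 + 280 = 409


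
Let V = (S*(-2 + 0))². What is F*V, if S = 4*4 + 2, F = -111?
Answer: -143856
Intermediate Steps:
S = 18 (S = 16 + 2 = 18)
V = 1296 (V = (18*(-2 + 0))² = (18*(-2))² = (-36)² = 1296)
F*V = -111*1296 = -143856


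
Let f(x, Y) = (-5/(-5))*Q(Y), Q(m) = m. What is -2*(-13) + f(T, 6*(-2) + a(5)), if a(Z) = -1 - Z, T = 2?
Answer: 8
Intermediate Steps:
f(x, Y) = Y (f(x, Y) = (-5/(-5))*Y = (-⅕*(-5))*Y = 1*Y = Y)
-2*(-13) + f(T, 6*(-2) + a(5)) = -2*(-13) + (6*(-2) + (-1 - 1*5)) = 26 + (-12 + (-1 - 5)) = 26 + (-12 - 6) = 26 - 18 = 8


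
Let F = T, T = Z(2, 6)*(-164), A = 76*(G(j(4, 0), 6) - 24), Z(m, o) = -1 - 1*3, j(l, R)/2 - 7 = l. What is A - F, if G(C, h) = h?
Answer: -2024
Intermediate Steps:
j(l, R) = 14 + 2*l
Z(m, o) = -4 (Z(m, o) = -1 - 3 = -4)
A = -1368 (A = 76*(6 - 24) = 76*(-18) = -1368)
T = 656 (T = -4*(-164) = 656)
F = 656
A - F = -1368 - 1*656 = -1368 - 656 = -2024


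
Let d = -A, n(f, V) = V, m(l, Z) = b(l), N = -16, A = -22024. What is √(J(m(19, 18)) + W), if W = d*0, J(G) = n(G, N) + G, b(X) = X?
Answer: √3 ≈ 1.7320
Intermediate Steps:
m(l, Z) = l
J(G) = -16 + G
d = 22024 (d = -1*(-22024) = 22024)
W = 0 (W = 22024*0 = 0)
√(J(m(19, 18)) + W) = √((-16 + 19) + 0) = √(3 + 0) = √3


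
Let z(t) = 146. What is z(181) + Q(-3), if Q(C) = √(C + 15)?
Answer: 146 + 2*√3 ≈ 149.46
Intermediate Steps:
Q(C) = √(15 + C)
z(181) + Q(-3) = 146 + √(15 - 3) = 146 + √12 = 146 + 2*√3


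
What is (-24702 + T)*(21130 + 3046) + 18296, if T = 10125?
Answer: -352395256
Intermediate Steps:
(-24702 + T)*(21130 + 3046) + 18296 = (-24702 + 10125)*(21130 + 3046) + 18296 = -14577*24176 + 18296 = -352413552 + 18296 = -352395256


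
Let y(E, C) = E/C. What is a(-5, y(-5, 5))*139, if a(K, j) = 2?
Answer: 278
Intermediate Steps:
a(-5, y(-5, 5))*139 = 2*139 = 278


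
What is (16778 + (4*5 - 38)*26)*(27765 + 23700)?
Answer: 839394150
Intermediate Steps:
(16778 + (4*5 - 38)*26)*(27765 + 23700) = (16778 + (20 - 38)*26)*51465 = (16778 - 18*26)*51465 = (16778 - 468)*51465 = 16310*51465 = 839394150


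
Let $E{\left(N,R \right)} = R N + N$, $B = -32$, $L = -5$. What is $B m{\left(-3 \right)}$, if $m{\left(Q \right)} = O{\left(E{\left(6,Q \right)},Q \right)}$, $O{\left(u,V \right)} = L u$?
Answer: $-1920$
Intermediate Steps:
$E{\left(N,R \right)} = N + N R$ ($E{\left(N,R \right)} = N R + N = N + N R$)
$O{\left(u,V \right)} = - 5 u$
$m{\left(Q \right)} = -30 - 30 Q$ ($m{\left(Q \right)} = - 5 \cdot 6 \left(1 + Q\right) = - 5 \left(6 + 6 Q\right) = -30 - 30 Q$)
$B m{\left(-3 \right)} = - 32 \left(-30 - -90\right) = - 32 \left(-30 + 90\right) = \left(-32\right) 60 = -1920$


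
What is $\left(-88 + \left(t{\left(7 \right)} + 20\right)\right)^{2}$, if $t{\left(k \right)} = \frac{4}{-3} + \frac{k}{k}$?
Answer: $\frac{42025}{9} \approx 4669.4$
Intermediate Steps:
$t{\left(k \right)} = - \frac{1}{3}$ ($t{\left(k \right)} = 4 \left(- \frac{1}{3}\right) + 1 = - \frac{4}{3} + 1 = - \frac{1}{3}$)
$\left(-88 + \left(t{\left(7 \right)} + 20\right)\right)^{2} = \left(-88 + \left(- \frac{1}{3} + 20\right)\right)^{2} = \left(-88 + \frac{59}{3}\right)^{2} = \left(- \frac{205}{3}\right)^{2} = \frac{42025}{9}$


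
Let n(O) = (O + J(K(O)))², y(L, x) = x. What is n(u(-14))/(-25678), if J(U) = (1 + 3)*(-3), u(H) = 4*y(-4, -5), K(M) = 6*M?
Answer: -512/12839 ≈ -0.039878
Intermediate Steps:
u(H) = -20 (u(H) = 4*(-5) = -20)
J(U) = -12 (J(U) = 4*(-3) = -12)
n(O) = (-12 + O)² (n(O) = (O - 12)² = (-12 + O)²)
n(u(-14))/(-25678) = (-12 - 20)²/(-25678) = (-32)²*(-1/25678) = 1024*(-1/25678) = -512/12839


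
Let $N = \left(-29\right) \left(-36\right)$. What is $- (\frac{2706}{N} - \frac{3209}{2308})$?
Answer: $- \frac{241271}{200796} \approx -1.2016$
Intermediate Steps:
$N = 1044$
$- (\frac{2706}{N} - \frac{3209}{2308}) = - (\frac{2706}{1044} - \frac{3209}{2308}) = - (2706 \cdot \frac{1}{1044} - \frac{3209}{2308}) = - (\frac{451}{174} - \frac{3209}{2308}) = \left(-1\right) \frac{241271}{200796} = - \frac{241271}{200796}$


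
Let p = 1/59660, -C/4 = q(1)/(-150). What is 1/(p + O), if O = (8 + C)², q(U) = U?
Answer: 67117500/4324205653 ≈ 0.015521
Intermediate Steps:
C = 2/75 (C = -4/(-150) = -4*(-1)/150 = -4*(-1/150) = 2/75 ≈ 0.026667)
p = 1/59660 ≈ 1.6762e-5
O = 362404/5625 (O = (8 + 2/75)² = (602/75)² = 362404/5625 ≈ 64.427)
1/(p + O) = 1/(1/59660 + 362404/5625) = 1/(4324205653/67117500) = 67117500/4324205653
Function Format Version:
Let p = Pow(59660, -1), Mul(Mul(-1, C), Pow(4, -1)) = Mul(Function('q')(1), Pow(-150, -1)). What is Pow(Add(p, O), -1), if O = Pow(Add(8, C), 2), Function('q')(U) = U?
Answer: Rational(67117500, 4324205653) ≈ 0.015521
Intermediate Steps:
C = Rational(2, 75) (C = Mul(-4, Mul(1, Pow(-150, -1))) = Mul(-4, Mul(1, Rational(-1, 150))) = Mul(-4, Rational(-1, 150)) = Rational(2, 75) ≈ 0.026667)
p = Rational(1, 59660) ≈ 1.6762e-5
O = Rational(362404, 5625) (O = Pow(Add(8, Rational(2, 75)), 2) = Pow(Rational(602, 75), 2) = Rational(362404, 5625) ≈ 64.427)
Pow(Add(p, O), -1) = Pow(Add(Rational(1, 59660), Rational(362404, 5625)), -1) = Pow(Rational(4324205653, 67117500), -1) = Rational(67117500, 4324205653)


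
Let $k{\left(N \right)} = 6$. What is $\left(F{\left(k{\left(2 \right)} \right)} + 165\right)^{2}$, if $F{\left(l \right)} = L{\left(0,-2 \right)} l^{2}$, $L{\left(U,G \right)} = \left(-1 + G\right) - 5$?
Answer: $15129$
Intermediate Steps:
$L{\left(U,G \right)} = -6 + G$
$F{\left(l \right)} = - 8 l^{2}$ ($F{\left(l \right)} = \left(-6 - 2\right) l^{2} = - 8 l^{2}$)
$\left(F{\left(k{\left(2 \right)} \right)} + 165\right)^{2} = \left(- 8 \cdot 6^{2} + 165\right)^{2} = \left(\left(-8\right) 36 + 165\right)^{2} = \left(-288 + 165\right)^{2} = \left(-123\right)^{2} = 15129$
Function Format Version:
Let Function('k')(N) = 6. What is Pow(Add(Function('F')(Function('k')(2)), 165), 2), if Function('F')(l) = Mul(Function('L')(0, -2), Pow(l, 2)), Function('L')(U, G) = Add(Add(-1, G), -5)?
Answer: 15129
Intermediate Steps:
Function('L')(U, G) = Add(-6, G)
Function('F')(l) = Mul(-8, Pow(l, 2)) (Function('F')(l) = Mul(Add(-6, -2), Pow(l, 2)) = Mul(-8, Pow(l, 2)))
Pow(Add(Function('F')(Function('k')(2)), 165), 2) = Pow(Add(Mul(-8, Pow(6, 2)), 165), 2) = Pow(Add(Mul(-8, 36), 165), 2) = Pow(Add(-288, 165), 2) = Pow(-123, 2) = 15129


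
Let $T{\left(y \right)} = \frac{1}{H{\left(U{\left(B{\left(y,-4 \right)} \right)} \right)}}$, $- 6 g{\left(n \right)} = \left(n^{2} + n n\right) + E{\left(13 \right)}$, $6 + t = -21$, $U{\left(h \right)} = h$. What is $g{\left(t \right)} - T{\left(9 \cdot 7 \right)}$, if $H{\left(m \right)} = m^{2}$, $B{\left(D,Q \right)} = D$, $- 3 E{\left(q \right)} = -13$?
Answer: $- \frac{1934669}{7938} \approx -243.72$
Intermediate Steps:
$E{\left(q \right)} = \frac{13}{3}$ ($E{\left(q \right)} = \left(- \frac{1}{3}\right) \left(-13\right) = \frac{13}{3}$)
$t = -27$ ($t = -6 - 21 = -27$)
$g{\left(n \right)} = - \frac{13}{18} - \frac{n^{2}}{3}$ ($g{\left(n \right)} = - \frac{\left(n^{2} + n n\right) + \frac{13}{3}}{6} = - \frac{\left(n^{2} + n^{2}\right) + \frac{13}{3}}{6} = - \frac{2 n^{2} + \frac{13}{3}}{6} = - \frac{\frac{13}{3} + 2 n^{2}}{6} = - \frac{13}{18} - \frac{n^{2}}{3}$)
$T{\left(y \right)} = \frac{1}{y^{2}}$
$g{\left(t \right)} - T{\left(9 \cdot 7 \right)} = \left(- \frac{13}{18} - \frac{\left(-27\right)^{2}}{3}\right) - \frac{1}{3969} = \left(- \frac{13}{18} - 243\right) - \frac{1}{3969} = - \frac{4387}{18} - \frac{1}{3969} = - \frac{1934669}{7938}$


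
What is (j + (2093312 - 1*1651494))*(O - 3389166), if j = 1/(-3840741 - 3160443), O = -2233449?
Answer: -5797382952913678755/2333728 ≈ -2.4842e+12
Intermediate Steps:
j = -1/7001184 (j = 1/(-7001184) = -1/7001184 ≈ -1.4283e-7)
(j + (2093312 - 1*1651494))*(O - 3389166) = (-1/7001184 + (2093312 - 1*1651494))*(-2233449 - 3389166) = (-1/7001184 + (2093312 - 1651494))*(-5622615) = (-1/7001184 + 441818)*(-5622615) = (3093249112511/7001184)*(-5622615) = -5797382952913678755/2333728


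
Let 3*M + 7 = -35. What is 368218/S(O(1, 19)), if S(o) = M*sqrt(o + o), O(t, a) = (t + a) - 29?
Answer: 184109*I*sqrt(2)/42 ≈ 6199.3*I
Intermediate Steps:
M = -14 (M = -7/3 + (1/3)*(-35) = -7/3 - 35/3 = -14)
O(t, a) = -29 + a + t (O(t, a) = (a + t) - 29 = -29 + a + t)
S(o) = -14*sqrt(2)*sqrt(o) (S(o) = -14*sqrt(o + o) = -14*sqrt(2)*sqrt(o))
368218/S(O(1, 19)) = 368218/((-14*sqrt(2)*sqrt(-29 + 19 + 1))) = 368218/((-14*sqrt(2)*sqrt(-9))) = 368218/((-14*sqrt(2)*3*I)) = 368218/((-42*I*sqrt(2))) = 368218*(I*sqrt(2)/84) = 184109*I*sqrt(2)/42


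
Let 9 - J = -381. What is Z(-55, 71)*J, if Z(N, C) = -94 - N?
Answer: -15210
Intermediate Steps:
J = 390 (J = 9 - 1*(-381) = 9 + 381 = 390)
Z(-55, 71)*J = (-94 - 1*(-55))*390 = (-94 + 55)*390 = -39*390 = -15210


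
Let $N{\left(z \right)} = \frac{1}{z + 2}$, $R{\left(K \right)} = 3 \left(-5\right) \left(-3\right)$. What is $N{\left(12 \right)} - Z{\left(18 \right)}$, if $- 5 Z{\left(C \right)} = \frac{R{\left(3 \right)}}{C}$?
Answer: $\frac{4}{7} \approx 0.57143$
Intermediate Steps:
$R{\left(K \right)} = 45$ ($R{\left(K \right)} = \left(-15\right) \left(-3\right) = 45$)
$N{\left(z \right)} = \frac{1}{2 + z}$
$Z{\left(C \right)} = - \frac{9}{C}$ ($Z{\left(C \right)} = - \frac{45 \frac{1}{C}}{5} = - \frac{9}{C}$)
$N{\left(12 \right)} - Z{\left(18 \right)} = \frac{1}{2 + 12} - - \frac{9}{18} = \frac{1}{14} - \left(-9\right) \frac{1}{18} = \frac{1}{14} - - \frac{1}{2} = \frac{1}{14} + \frac{1}{2} = \frac{4}{7}$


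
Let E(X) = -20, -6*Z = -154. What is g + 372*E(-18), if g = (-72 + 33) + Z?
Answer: -22360/3 ≈ -7453.3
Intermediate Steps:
Z = 77/3 (Z = -1/6*(-154) = 77/3 ≈ 25.667)
g = -40/3 (g = (-72 + 33) + 77/3 = -39 + 77/3 = -40/3 ≈ -13.333)
g + 372*E(-18) = -40/3 + 372*(-20) = -40/3 - 7440 = -22360/3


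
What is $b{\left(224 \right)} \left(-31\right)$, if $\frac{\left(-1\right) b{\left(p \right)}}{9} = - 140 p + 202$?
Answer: $-8693082$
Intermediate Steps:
$b{\left(p \right)} = -1818 + 1260 p$ ($b{\left(p \right)} = - 9 \left(- 140 p + 202\right) = - 9 \left(202 - 140 p\right) = -1818 + 1260 p$)
$b{\left(224 \right)} \left(-31\right) = \left(-1818 + 1260 \cdot 224\right) \left(-31\right) = \left(-1818 + 282240\right) \left(-31\right) = 280422 \left(-31\right) = -8693082$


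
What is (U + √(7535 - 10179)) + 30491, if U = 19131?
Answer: 49622 + 2*I*√661 ≈ 49622.0 + 51.42*I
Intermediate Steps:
(U + √(7535 - 10179)) + 30491 = (19131 + √(7535 - 10179)) + 30491 = (19131 + √(-2644)) + 30491 = (19131 + 2*I*√661) + 30491 = 49622 + 2*I*√661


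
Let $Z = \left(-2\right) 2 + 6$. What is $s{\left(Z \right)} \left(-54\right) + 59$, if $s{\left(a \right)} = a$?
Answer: $-49$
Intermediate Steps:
$Z = 2$ ($Z = -4 + 6 = 2$)
$s{\left(Z \right)} \left(-54\right) + 59 = 2 \left(-54\right) + 59 = -108 + 59 = -49$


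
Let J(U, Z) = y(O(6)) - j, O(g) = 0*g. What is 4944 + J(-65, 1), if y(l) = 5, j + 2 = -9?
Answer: 4960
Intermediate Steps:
j = -11 (j = -2 - 9 = -11)
O(g) = 0
J(U, Z) = 16 (J(U, Z) = 5 - 1*(-11) = 5 + 11 = 16)
4944 + J(-65, 1) = 4944 + 16 = 4960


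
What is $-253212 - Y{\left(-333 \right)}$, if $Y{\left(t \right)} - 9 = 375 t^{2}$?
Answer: $-41836596$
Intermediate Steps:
$Y{\left(t \right)} = 9 + 375 t^{2}$
$-253212 - Y{\left(-333 \right)} = -253212 - \left(9 + 375 \left(-333\right)^{2}\right) = -253212 - \left(9 + 375 \cdot 110889\right) = -253212 - \left(9 + 41583375\right) = -253212 - 41583384 = -41836596$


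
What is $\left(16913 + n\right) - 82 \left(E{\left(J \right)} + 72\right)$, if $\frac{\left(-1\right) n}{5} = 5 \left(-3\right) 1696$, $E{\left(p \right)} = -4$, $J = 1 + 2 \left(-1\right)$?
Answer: $138537$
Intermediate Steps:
$J = -1$ ($J = 1 - 2 = -1$)
$n = 127200$ ($n = - 5 \cdot 5 \left(-3\right) 1696 = - 5 \left(\left(-15\right) 1696\right) = \left(-5\right) \left(-25440\right) = 127200$)
$\left(16913 + n\right) - 82 \left(E{\left(J \right)} + 72\right) = \left(16913 + 127200\right) - 82 \left(-4 + 72\right) = 144113 - 5576 = 138537$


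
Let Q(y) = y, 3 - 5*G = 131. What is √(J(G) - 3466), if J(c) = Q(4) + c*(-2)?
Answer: I*√85270/5 ≈ 58.402*I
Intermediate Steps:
G = -128/5 (G = ⅗ - ⅕*131 = ⅗ - 131/5 = -128/5 ≈ -25.600)
J(c) = 4 - 2*c (J(c) = 4 + c*(-2) = 4 - 2*c)
√(J(G) - 3466) = √((4 - 2*(-128/5)) - 3466) = √((4 + 256/5) - 3466) = √(276/5 - 3466) = √(-17054/5) = I*√85270/5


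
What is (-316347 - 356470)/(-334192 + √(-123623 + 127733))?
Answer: 112425029432/55842144377 + 672817*√4110/111684288754 ≈ 2.0137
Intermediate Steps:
(-316347 - 356470)/(-334192 + √(-123623 + 127733)) = -672817/(-334192 + √4110)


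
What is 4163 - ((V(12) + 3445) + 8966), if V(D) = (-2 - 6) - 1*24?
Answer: -8216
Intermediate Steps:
V(D) = -32 (V(D) = -8 - 24 = -32)
4163 - ((V(12) + 3445) + 8966) = 4163 - ((-32 + 3445) + 8966) = 4163 - (3413 + 8966) = 4163 - 1*12379 = 4163 - 12379 = -8216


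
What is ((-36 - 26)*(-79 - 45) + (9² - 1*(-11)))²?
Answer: 60528400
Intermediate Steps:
((-36 - 26)*(-79 - 45) + (9² - 1*(-11)))² = (-62*(-124) + (81 + 11))² = (7688 + 92)² = 7780² = 60528400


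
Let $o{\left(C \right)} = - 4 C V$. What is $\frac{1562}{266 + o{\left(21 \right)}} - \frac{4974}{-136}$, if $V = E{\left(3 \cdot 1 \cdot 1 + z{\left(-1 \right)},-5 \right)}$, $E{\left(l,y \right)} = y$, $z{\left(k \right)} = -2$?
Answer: $\frac{906149}{23324} \approx 38.85$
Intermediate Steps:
$V = -5$
$o{\left(C \right)} = 20 C$ ($o{\left(C \right)} = - 4 C \left(-5\right) = 20 C$)
$\frac{1562}{266 + o{\left(21 \right)}} - \frac{4974}{-136} = \frac{1562}{266 + 20 \cdot 21} - \frac{4974}{-136} = \frac{1562}{266 + 420} - - \frac{2487}{68} = \frac{1562}{686} + \frac{2487}{68} = 1562 \cdot \frac{1}{686} + \frac{2487}{68} = \frac{781}{343} + \frac{2487}{68} = \frac{906149}{23324}$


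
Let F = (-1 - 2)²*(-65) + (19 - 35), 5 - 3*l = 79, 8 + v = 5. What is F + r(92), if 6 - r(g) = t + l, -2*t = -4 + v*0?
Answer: -1717/3 ≈ -572.33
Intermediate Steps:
v = -3 (v = -8 + 5 = -3)
l = -74/3 (l = 5/3 - ⅓*79 = 5/3 - 79/3 = -74/3 ≈ -24.667)
t = 2 (t = -(-4 - 3*0)/2 = -(-4 + 0)/2 = -½*(-4) = 2)
r(g) = 86/3 (r(g) = 6 - (2 - 74/3) = 6 - 1*(-68/3) = 6 + 68/3 = 86/3)
F = -601 (F = (-3)²*(-65) - 16 = 9*(-65) - 16 = -585 - 16 = -601)
F + r(92) = -601 + 86/3 = -1717/3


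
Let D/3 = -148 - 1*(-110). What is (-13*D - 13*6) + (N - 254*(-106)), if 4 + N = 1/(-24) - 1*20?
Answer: 679295/24 ≈ 28304.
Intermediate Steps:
D = -114 (D = 3*(-148 - 1*(-110)) = 3*(-148 + 110) = 3*(-38) = -114)
N = -577/24 (N = -4 + (1/(-24) - 1*20) = -4 + (-1/24 - 20) = -4 - 481/24 = -577/24 ≈ -24.042)
(-13*D - 13*6) + (N - 254*(-106)) = (-13*(-114) - 13*6) + (-577/24 - 254*(-106)) = (1482 - 78) + (-577/24 + 26924) = 1404 + 645599/24 = 679295/24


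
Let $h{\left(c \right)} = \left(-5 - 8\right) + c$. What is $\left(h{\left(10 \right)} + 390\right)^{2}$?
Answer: $149769$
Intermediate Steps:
$h{\left(c \right)} = -13 + c$ ($h{\left(c \right)} = \left(-5 - 8\right) + c = -13 + c$)
$\left(h{\left(10 \right)} + 390\right)^{2} = \left(\left(-13 + 10\right) + 390\right)^{2} = \left(-3 + 390\right)^{2} = 387^{2} = 149769$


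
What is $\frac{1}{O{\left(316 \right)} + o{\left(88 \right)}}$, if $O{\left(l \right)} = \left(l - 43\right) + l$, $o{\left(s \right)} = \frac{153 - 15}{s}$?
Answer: $\frac{44}{25985} \approx 0.0016933$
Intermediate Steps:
$o{\left(s \right)} = \frac{138}{s}$ ($o{\left(s \right)} = \frac{153 - 15}{s} = \frac{138}{s}$)
$O{\left(l \right)} = -43 + 2 l$ ($O{\left(l \right)} = \left(-43 + l\right) + l = -43 + 2 l$)
$\frac{1}{O{\left(316 \right)} + o{\left(88 \right)}} = \frac{1}{\left(-43 + 2 \cdot 316\right) + \frac{138}{88}} = \frac{1}{\left(-43 + 632\right) + 138 \cdot \frac{1}{88}} = \frac{1}{589 + \frac{69}{44}} = \frac{1}{\frac{25985}{44}} = \frac{44}{25985}$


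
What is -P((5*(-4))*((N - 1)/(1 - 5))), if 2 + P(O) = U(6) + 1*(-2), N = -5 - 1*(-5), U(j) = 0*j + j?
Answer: -2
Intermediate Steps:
U(j) = j (U(j) = 0 + j = j)
N = 0 (N = -5 + 5 = 0)
P(O) = 2 (P(O) = -2 + (6 + 1*(-2)) = -2 + (6 - 2) = -2 + 4 = 2)
-P((5*(-4))*((N - 1)/(1 - 5))) = -1*2 = -2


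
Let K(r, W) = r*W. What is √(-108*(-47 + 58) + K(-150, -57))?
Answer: 3*√818 ≈ 85.802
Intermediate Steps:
K(r, W) = W*r
√(-108*(-47 + 58) + K(-150, -57)) = √(-108*(-47 + 58) - 57*(-150)) = √(-108*11 + 8550) = √(-1188 + 8550) = √7362 = 3*√818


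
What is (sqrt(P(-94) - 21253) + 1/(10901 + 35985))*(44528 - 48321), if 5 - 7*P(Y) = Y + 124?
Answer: -3793/46886 - 7586*I*sqrt(260393)/7 ≈ -0.080898 - 5.5301e+5*I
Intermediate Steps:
P(Y) = -17 - Y/7 (P(Y) = 5/7 - (Y + 124)/7 = 5/7 - (124 + Y)/7 = 5/7 + (-124/7 - Y/7) = -17 - Y/7)
(sqrt(P(-94) - 21253) + 1/(10901 + 35985))*(44528 - 48321) = (sqrt((-17 - 1/7*(-94)) - 21253) + 1/(10901 + 35985))*(44528 - 48321) = (sqrt((-17 + 94/7) - 21253) + 1/46886)*(-3793) = (sqrt(-25/7 - 21253) + 1/46886)*(-3793) = (sqrt(-148796/7) + 1/46886)*(-3793) = (2*I*sqrt(260393)/7 + 1/46886)*(-3793) = (1/46886 + 2*I*sqrt(260393)/7)*(-3793) = -3793/46886 - 7586*I*sqrt(260393)/7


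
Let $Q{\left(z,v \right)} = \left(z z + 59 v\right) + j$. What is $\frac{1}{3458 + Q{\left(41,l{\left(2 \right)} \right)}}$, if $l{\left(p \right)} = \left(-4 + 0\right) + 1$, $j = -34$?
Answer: $\frac{1}{4928} \approx 0.00020292$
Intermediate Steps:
$l{\left(p \right)} = -3$ ($l{\left(p \right)} = -4 + 1 = -3$)
$Q{\left(z,v \right)} = -34 + z^{2} + 59 v$ ($Q{\left(z,v \right)} = \left(z z + 59 v\right) - 34 = \left(z^{2} + 59 v\right) - 34 = -34 + z^{2} + 59 v$)
$\frac{1}{3458 + Q{\left(41,l{\left(2 \right)} \right)}} = \frac{1}{3458 + \left(-34 + 41^{2} + 59 \left(-3\right)\right)} = \frac{1}{3458 - -1470} = \frac{1}{3458 + 1470} = \frac{1}{4928}$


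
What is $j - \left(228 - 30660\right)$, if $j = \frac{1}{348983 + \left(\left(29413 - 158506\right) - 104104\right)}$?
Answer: $\frac{3523599553}{115786} \approx 30432.0$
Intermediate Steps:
$j = \frac{1}{115786}$ ($j = \frac{1}{348983 - 233197} = \frac{1}{115786} \approx 8.6366 \cdot 10^{-6}$)
$j - \left(228 - 30660\right) = \frac{1}{115786} - \left(228 - 30660\right) = \frac{1}{115786} - -30432 = \frac{1}{115786} + 30432 = \frac{3523599553}{115786}$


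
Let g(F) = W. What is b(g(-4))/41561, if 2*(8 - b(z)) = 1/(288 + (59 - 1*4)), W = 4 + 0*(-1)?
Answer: 5487/28510846 ≈ 0.00019245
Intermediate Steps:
W = 4 (W = 4 + 0 = 4)
g(F) = 4
b(z) = 5487/686 (b(z) = 8 - 1/(2*(288 + (59 - 1*4))) = 8 - 1/(2*(288 + (59 - 4))) = 8 - 1/(2*(288 + 55)) = 8 - ½/343 = 8 - ½*1/343 = 8 - 1/686 = 5487/686)
b(g(-4))/41561 = (5487/686)/41561 = (5487/686)*(1/41561) = 5487/28510846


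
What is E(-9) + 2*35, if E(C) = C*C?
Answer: 151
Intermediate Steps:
E(C) = C²
E(-9) + 2*35 = (-9)² + 2*35 = 81 + 70 = 151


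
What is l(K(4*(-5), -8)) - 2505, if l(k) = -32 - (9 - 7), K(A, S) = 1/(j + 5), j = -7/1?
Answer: -2539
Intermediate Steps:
j = -7 (j = -7*1 = -7)
K(A, S) = -1/2 (K(A, S) = 1/(-7 + 5) = 1/(-2) = -1/2)
l(k) = -34 (l(k) = -32 - 1*2 = -32 - 2 = -34)
l(K(4*(-5), -8)) - 2505 = -34 - 2505 = -2539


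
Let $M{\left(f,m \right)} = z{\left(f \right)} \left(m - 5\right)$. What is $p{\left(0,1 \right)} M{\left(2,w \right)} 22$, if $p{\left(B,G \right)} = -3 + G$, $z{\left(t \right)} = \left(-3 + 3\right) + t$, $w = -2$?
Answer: $616$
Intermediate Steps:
$z{\left(t \right)} = t$ ($z{\left(t \right)} = 0 + t = t$)
$M{\left(f,m \right)} = f \left(-5 + m\right)$ ($M{\left(f,m \right)} = f \left(m - 5\right) = f \left(-5 + m\right)$)
$p{\left(0,1 \right)} M{\left(2,w \right)} 22 = \left(-3 + 1\right) 2 \left(-5 - 2\right) 22 = - 2 \cdot 2 \left(-7\right) 22 = \left(-2\right) \left(-14\right) 22 = 28 \cdot 22 = 616$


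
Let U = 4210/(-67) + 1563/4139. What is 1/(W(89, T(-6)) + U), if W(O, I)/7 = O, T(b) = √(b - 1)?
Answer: 277313/155445530 ≈ 0.0017840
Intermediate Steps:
U = -17320469/277313 (U = 4210*(-1/67) + 1563*(1/4139) = -4210/67 + 1563/4139 = -17320469/277313 ≈ -62.458)
T(b) = √(-1 + b)
W(O, I) = 7*O
1/(W(89, T(-6)) + U) = 1/(7*89 - 17320469/277313) = 1/(623 - 17320469/277313) = 1/(155445530/277313) = 277313/155445530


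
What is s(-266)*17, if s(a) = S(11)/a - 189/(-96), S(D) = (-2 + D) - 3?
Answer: 140811/4256 ≈ 33.085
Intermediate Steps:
S(D) = -5 + D
s(a) = 63/32 + 6/a (s(a) = (-5 + 11)/a - 189/(-96) = 6/a - 189*(-1/96) = 6/a + 63/32 = 63/32 + 6/a)
s(-266)*17 = (63/32 + 6/(-266))*17 = (63/32 + 6*(-1/266))*17 = (63/32 - 3/133)*17 = (8283/4256)*17 = 140811/4256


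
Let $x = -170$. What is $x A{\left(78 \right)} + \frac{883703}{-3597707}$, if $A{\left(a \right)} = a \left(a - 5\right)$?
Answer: $- \frac{3482509305563}{3597707} \approx -9.6798 \cdot 10^{5}$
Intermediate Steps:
$A{\left(a \right)} = a \left(-5 + a\right)$
$x A{\left(78 \right)} + \frac{883703}{-3597707} = - 170 \cdot 78 \left(-5 + 78\right) + \frac{883703}{-3597707} = - 170 \cdot 78 \cdot 73 + 883703 \left(- \frac{1}{3597707}\right) = \left(-170\right) 5694 - \frac{883703}{3597707} = -967980 - \frac{883703}{3597707} = - \frac{3482509305563}{3597707}$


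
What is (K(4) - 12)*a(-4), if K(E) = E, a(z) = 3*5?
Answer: -120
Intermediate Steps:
a(z) = 15
(K(4) - 12)*a(-4) = (4 - 12)*15 = -8*15 = -120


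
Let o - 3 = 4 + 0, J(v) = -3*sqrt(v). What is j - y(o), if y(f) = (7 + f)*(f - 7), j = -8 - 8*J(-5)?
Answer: -8 + 24*I*sqrt(5) ≈ -8.0 + 53.666*I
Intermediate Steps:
o = 7 (o = 3 + (4 + 0) = 3 + 4 = 7)
j = -8 + 24*I*sqrt(5) (j = -8 - (-24)*sqrt(-5) = -8 - (-24)*I*sqrt(5) = -8 + 24*I*sqrt(5) ≈ -8.0 + 53.666*I)
y(f) = (-7 + f)*(7 + f) (y(f) = (7 + f)*(-7 + f) = (-7 + f)*(7 + f))
j - y(o) = (-8 + 24*I*sqrt(5)) - (-49 + 7**2) = (-8 + 24*I*sqrt(5)) - (-49 + 49) = (-8 + 24*I*sqrt(5)) - 1*0 = (-8 + 24*I*sqrt(5)) + 0 = -8 + 24*I*sqrt(5)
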